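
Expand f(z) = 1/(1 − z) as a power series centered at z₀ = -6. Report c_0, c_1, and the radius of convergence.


Let w = z − z₀, so z = z₀ + w.
Then 1 − z = 1 − (z₀ + w) = (1 − z₀) − w = 7 − w.
f(z) = 1/(7 − w) = (1/(7)) · 1/(1 − w/(7)) = Σ_{n≥0} w^n / (7)^(n+1).
So c_n = 1/(7)^(n+1):
  c_0 = 1/(7)^1 = 1/7.
  c_1 = 1/(7)^2 = 1/49.
The series is valid for |w/d| < 1, i.e. |z − z₀| < |d|.
Radius of convergence: R = |1 − z₀| = |7| = 7 (distance from z₀ to the singularity z = 1).

c_0 = 1/7, c_1 = 1/49; R = 7.


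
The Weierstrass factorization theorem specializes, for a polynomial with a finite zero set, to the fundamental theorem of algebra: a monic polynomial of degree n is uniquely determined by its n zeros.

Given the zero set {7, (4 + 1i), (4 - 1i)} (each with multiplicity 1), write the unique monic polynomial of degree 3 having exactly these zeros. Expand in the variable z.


The polynomial is p(z) = ∏_{α ∈ S} (z − α), where S = {7, (4 + 1i), (4 - 1i)}.
Expanding the product yields: p(z) = z^3 -15·z^2 + 73·z -119.
Note conjugate pairs combine to real quadratics: (z − (4+1i))(z − (4−1i)) = z² − 8z + 17.
The resulting polynomial has degree 3 and real coefficients as required.

p(z) = z^3 -15·z^2 + 73·z -119.


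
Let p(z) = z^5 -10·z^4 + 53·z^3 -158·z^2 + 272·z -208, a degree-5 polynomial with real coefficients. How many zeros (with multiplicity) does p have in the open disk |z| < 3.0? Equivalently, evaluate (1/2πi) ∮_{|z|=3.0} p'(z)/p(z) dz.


The zeros of p are: (2 + 3i), (2 - 3i), (2 + 2i), (2 - 2i), 2.
Their magnitudes are: 3.606, 3.606, 2.828, 2.828, 2.
Zeros with |z| < R = 3.0: (2 + 2i), (2 - 2i), 2.
Count = 3.
By the argument principle, (1/2πi) ∮_{|z|=R} p'(z)/p(z) dz equals exactly this count.

Number of zeros inside |z| < 3.0: 3.


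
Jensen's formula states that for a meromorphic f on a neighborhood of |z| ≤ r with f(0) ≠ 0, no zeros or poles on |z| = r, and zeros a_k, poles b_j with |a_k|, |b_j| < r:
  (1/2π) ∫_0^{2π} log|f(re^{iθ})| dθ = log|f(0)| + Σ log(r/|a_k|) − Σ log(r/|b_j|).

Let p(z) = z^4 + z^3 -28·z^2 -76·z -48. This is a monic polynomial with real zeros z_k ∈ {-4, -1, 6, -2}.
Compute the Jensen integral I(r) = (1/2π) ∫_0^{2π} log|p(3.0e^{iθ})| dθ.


Zeros: -4, -2, -1, 6; r = 3.0.
Inside |z| < r: -2, -1. Outside (|z| ≥ r): -4, 6.
p(0) = -48, so log|p(0)| = log(48) = 3.8712.
Apply Jensen: I(r) = log|p(0)| + Σ_k log(r/|z_k|), summed over zeros inside |z| < r.
  log(r/|z_k|) for z_k = -1: log(3.0/1) = 1.0986
  log(r/|z_k|) for z_k = -2: log(3.0/2) = 0.4055
  Outside zeros (-4, 6) contribute nothing to the Jensen sum.
Sum over inside zeros: 1.5041.
I(r) = log|p(0)| + (inside sum) = 3.8712 + 1.5041 = 5.3753.
Note: since some zeros are outside |z| ≤ r, the simplified n·log(r) form does NOT apply — only the inside zeros contribute.

I(r) ≈ 5.3753.


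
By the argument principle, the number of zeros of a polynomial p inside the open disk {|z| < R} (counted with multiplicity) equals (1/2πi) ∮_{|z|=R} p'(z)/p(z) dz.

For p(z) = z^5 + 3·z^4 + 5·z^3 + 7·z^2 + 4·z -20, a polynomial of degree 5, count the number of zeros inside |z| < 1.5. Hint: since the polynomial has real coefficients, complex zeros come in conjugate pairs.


The zeros of p are: (0 + 2i), (0 - 2i), 1, (-2 + 1i), (-2 - 1i).
Their magnitudes are: 2, 2, 1, 2.236, 2.236.
Zeros with |z| < R = 1.5: 1.
Count = 1.
By the argument principle, (1/2πi) ∮_{|z|=R} p'(z)/p(z) dz equals exactly this count.

Number of zeros inside |z| < 1.5: 1.


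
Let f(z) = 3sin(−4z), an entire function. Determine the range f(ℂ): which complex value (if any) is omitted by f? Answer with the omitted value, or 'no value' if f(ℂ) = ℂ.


Little Picard bounds the complement of f(ℂ) to at most one point.
sin is entire and surjective onto ℂ: for every w ∈ ℂ, sin(ζ) = w has a solution ζ ∈ ℂ (e.g., via the complex inverse arcsin). With ζ = −4z this gives z = ζ/(-4). Then 3·sin(−4z) takes every value in 3·ℂ = ℂ, and adding 0 is a bijection of ℂ. So f is surjective and omits no value. (Note: only on the real line is sin bounded by [−1, 1].)

Omitted value: no value.


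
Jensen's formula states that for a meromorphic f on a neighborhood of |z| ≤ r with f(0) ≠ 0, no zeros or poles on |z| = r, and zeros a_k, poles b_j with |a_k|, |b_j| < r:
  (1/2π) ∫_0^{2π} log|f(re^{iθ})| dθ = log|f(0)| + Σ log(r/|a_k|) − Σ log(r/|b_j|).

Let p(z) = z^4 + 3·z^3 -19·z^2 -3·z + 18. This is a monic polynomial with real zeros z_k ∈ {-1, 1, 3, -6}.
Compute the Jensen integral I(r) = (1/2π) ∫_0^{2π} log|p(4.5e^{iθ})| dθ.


Zeros: -6, -1, 1, 3; r = 4.5.
Inside |z| < r: -1, 1, 3. Outside (|z| ≥ r): -6.
p(0) = 18, so log|p(0)| = log(18) = 2.8904.
Apply Jensen: I(r) = log|p(0)| + Σ_k log(r/|z_k|), summed over zeros inside |z| < r.
  log(r/|z_k|) for z_k = -1: log(4.5/1) = 1.5041
  log(r/|z_k|) for z_k = 1: log(4.5/1) = 1.5041
  log(r/|z_k|) for z_k = 3: log(4.5/3) = 0.4055
  Outside zeros (-6) contribute nothing to the Jensen sum.
Sum over inside zeros: 3.4136.
I(r) = log|p(0)| + (inside sum) = 2.8904 + 3.4136 = 6.3040.
Note: since some zeros are outside |z| ≤ r, the simplified n·log(r) form does NOT apply — only the inside zeros contribute.

I(r) ≈ 6.3040.


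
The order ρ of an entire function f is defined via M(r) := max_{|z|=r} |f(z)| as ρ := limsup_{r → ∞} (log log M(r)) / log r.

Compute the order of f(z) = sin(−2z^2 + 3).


Write sin(w) = (e^{iw} ± e^{−iw})/(2 or 2i), so |sin(w)| ≤ e^{|w|}. With w = −2z^2 + 3, |w| ≤ 2r^2 + 3 on |z|=r, giving M(r) ≤ e^{2r^2 + 3} and ρ ≤ 2. For the lower bound, choose z on |z|=r with -2z^2 purely imaginary of modulus 2r^2; then |sin(−2z^2 + 3)| grows like e^{2r^2}/2, so ρ ≥ 2. Hence ρ = 2.
Therefore ρ = 2.

Order ρ = 2.


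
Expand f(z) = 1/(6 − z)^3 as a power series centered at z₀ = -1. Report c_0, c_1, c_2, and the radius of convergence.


Let w = z − z₀, so z = z₀ + w.
Then 6 − z = 6 − (z₀ + w) = (6 − z₀) − w = 7 − w.
f(z) = 1/(7 − w)^3 = (1/(7)^3) · (1 − w/(7))^{−3}.
By the binomial series (1−u)^{−3} = Σ_{n≥0} C(n+2, 2) u^n for |u|<1, with u = w/(7):
  c_n = C(n+2, 2) / (7)^(n+3).
  c_0 = 1/(7)^3 = 1/343.
  c_1 = 3/(7)^4 = 3/2401.
  c_2 = 6/(7)^5 = 6/16807.
The series is valid for |w/d| < 1, i.e. |z − z₀| < |d|.
Radius of convergence: R = |6 − z₀| = |7| = 7 (distance from z₀ to the singularity z = 6).

c_0 = 1/343, c_1 = 3/2401, c_2 = 6/16807; R = 7.


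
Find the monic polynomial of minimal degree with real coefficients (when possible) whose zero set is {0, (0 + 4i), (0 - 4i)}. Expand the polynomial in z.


The polynomial is p(z) = ∏_{α ∈ S} (z − α), where S = {0, (0 + 4i), (0 - 4i)}.
Expanding the product yields: p(z) = z^3 + 16·z.
Note conjugate pairs combine to real quadratics: (z − (0+4i))(z − (0−4i)) = z² + 16.
The resulting polynomial has degree 3 and real coefficients as required.

p(z) = z^3 + 16·z.


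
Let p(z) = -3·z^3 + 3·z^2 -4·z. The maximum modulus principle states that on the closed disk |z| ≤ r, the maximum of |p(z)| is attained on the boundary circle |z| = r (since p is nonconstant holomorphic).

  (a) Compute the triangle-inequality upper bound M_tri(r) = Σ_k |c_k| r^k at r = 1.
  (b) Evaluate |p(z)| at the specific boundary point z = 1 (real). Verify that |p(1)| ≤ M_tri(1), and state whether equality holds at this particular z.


Coefficients: c_0 = 0, c_1 = -4, c_2 = 3, c_3 = -3. Radius r = 1.
Part (a). Triangle bound: M_tri(r) = Σ_k |c_k| r^k
  = |0|·1^0 + |-4|·1^1 + |3|·1^2 + |-3|·1^3
  = 0 + 4 + 3 + 3 = 10.
This bounds M(r) := max_{|z|=r} |p(z)| from above; equality holds iff all terms c_k z^k can be made to align in phase at a single z on |z|=r.
Part (b). At z = 1 (real, on the circle |z| = r):
  p(1) = (0)·1^0 + (-4)·1^1 + (3)·1^2 + (-3)·1^3 = -4.
  |p(1)| = 4.
Check: |p(1)| = 4 ≤ 10 = M_tri(1). ✓ Equality does not hold at z = 1 (the coefficients have mixed signs, so the terms do not all align in phase there).

M_tri(1) = 10; |p(1)| = 4; equality at z=1: no.


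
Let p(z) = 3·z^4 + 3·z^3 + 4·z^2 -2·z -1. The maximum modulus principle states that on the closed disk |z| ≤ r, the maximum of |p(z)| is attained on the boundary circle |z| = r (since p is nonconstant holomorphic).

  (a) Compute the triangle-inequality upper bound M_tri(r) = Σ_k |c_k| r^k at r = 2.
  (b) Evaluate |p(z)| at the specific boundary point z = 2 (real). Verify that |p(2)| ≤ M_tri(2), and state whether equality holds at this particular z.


Coefficients: c_0 = -1, c_1 = -2, c_2 = 4, c_3 = 3, c_4 = 3. Radius r = 2.
Part (a). Triangle bound: M_tri(r) = Σ_k |c_k| r^k
  = |-1|·2^0 + |-2|·2^1 + |4|·2^2 + |3|·2^3 + |3|·2^4
  = 1 + 4 + 16 + 24 + 48 = 93.
This bounds M(r) := max_{|z|=r} |p(z)| from above; equality holds iff all terms c_k z^k can be made to align in phase at a single z on |z|=r.
Part (b). At z = 2 (real, on the circle |z| = r):
  p(2) = (-1)·2^0 + (-2)·2^1 + (4)·2^2 + (3)·2^3 + (3)·2^4 = 83.
  |p(2)| = 83.
Check: |p(2)| = 83 ≤ 93 = M_tri(2). ✓ Equality does not hold at z = 2 (the coefficients have mixed signs, so the terms do not all align in phase there).

M_tri(2) = 93; |p(2)| = 83; equality at z=2: no.


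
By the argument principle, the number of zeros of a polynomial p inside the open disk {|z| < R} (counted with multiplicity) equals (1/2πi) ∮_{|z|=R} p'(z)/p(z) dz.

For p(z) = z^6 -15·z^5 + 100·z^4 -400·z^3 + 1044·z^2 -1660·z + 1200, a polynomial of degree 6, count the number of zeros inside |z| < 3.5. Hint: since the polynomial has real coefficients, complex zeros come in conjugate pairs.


The zeros of p are: (1 + 3i), (1 - 3i), 4, 3, (3 + 1i), (3 - 1i).
Their magnitudes are: 3.162, 3.162, 4, 3, 3.162, 3.162.
Zeros with |z| < R = 3.5: (1 + 3i), (1 - 3i), 3, (3 + 1i), (3 - 1i).
Count = 5.
By the argument principle, (1/2πi) ∮_{|z|=R} p'(z)/p(z) dz equals exactly this count.

Number of zeros inside |z| < 3.5: 5.


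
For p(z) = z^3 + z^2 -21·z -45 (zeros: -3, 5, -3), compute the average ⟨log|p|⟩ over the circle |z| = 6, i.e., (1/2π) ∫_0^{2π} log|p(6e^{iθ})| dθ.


Zeros: -3, -3, 5; r = 6.
Inside |z| < r: -3, -3, 5. Outside (|z| ≥ r): ∅.
p(0) = -45, so log|p(0)| = log(45) = 3.8067.
Apply Jensen: I(r) = log|p(0)| + Σ_k log(r/|z_k|), summed over zeros inside |z| < r.
  log(r/|z_k|) for z_k = -3: log(6/3) = 0.6931
  log(r/|z_k|) for z_k = 5: log(6/5) = 0.1823
  log(r/|z_k|) for z_k = -3: log(6/3) = 0.6931
Sum over inside zeros: 1.5686.
I(r) = log|p(0)| + (inside sum) = 3.8067 + 1.5686 = 5.3753.
Closed form (all zeros inside, monic): I(r) = n·log(r) = 3·log(6) = 5.3753. ✓

I(r) ≈ 5.3753.


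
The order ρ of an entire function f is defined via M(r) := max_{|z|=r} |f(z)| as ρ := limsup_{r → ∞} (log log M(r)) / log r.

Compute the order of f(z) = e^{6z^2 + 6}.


|e^{6z^2 + 6}| = e^{Re(6·z^2) + 6} ≤ e^{6|z|^2 + 6} = e^{6r^2 + 6} on |z| = r, so ρ ≤ 2. Choosing z on |z|=r so that 6·z^2 is real positive (always possible by picking arg z appropriately) gives |f(z)| = e^{6r^2 + 6}, matching the bound. The additive constant 6 does not affect log log M(r) ~ 2·log r. Hence ρ = 2.
Therefore ρ = 2.

Order ρ = 2.


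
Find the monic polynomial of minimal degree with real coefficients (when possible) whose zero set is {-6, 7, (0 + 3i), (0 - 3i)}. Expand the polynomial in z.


The polynomial is p(z) = ∏_{α ∈ S} (z − α), where S = {-6, 7, (0 + 3i), (0 - 3i)}.
Expanding the product yields: p(z) = z^4 -z^3 -33·z^2 -9·z -378.
Note conjugate pairs combine to real quadratics: (z − (0+3i))(z − (0−3i)) = z² + 9.
The resulting polynomial has degree 4 and real coefficients as required.

p(z) = z^4 -z^3 -33·z^2 -9·z -378.


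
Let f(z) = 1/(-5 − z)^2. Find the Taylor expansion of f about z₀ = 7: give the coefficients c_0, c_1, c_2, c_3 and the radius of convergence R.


Let w = z − z₀, so z = z₀ + w.
Then -5 − z = -5 − (z₀ + w) = (-5 − z₀) − w = -12 − w.
f(z) = 1/(-12 − w)^2 = (1/(-12)^2) · (1 − w/(-12))^{−2}.
By the binomial series (1−u)^{−2} = Σ_{n≥0} C(n+1, 1) u^n for |u|<1, with u = w/(-12):
  c_n = C(n+1, 1) / (-12)^(n+2).
  c_0 = 1/(-12)^2 = 1/144.
  c_1 = 2/(-12)^3 = -1/864.
  c_2 = 3/(-12)^4 = 1/6912.
  c_3 = 4/(-12)^5 = -1/62208.
The series is valid for |w/d| < 1, i.e. |z − z₀| < |d|.
Radius of convergence: R = |-5 − z₀| = |-12| = 12 (distance from z₀ to the singularity z = -5).

c_0 = 1/144, c_1 = -1/864, c_2 = 1/6912, c_3 = -1/62208; R = 12.


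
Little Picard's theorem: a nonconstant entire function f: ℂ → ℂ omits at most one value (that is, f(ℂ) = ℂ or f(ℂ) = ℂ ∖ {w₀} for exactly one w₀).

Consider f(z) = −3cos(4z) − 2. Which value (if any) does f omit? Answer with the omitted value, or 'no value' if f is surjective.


Little Picard bounds the complement of f(ℂ) to at most one point.
cos is entire and surjective onto ℂ: for every w ∈ ℂ, cos(ζ) = w has a solution ζ ∈ ℂ (e.g., via the complex inverse arccos). With ζ = 4z this gives z = ζ/(4). Then -3·cos(4z) takes every value in -3·ℂ = ℂ, and adding -2 is a bijection of ℂ. So f is surjective and omits no value. (Note: only on the real line is cos bounded by [−1, 1].)

Omitted value: no value.


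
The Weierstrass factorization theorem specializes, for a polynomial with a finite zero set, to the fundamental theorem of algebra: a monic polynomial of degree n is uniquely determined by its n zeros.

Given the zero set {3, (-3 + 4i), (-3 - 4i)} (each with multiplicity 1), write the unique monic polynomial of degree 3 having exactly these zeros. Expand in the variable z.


The polynomial is p(z) = ∏_{α ∈ S} (z − α), where S = {3, (-3 + 4i), (-3 - 4i)}.
Expanding the product yields: p(z) = z^3 + 3·z^2 + 7·z -75.
Note conjugate pairs combine to real quadratics: (z − (-3+4i))(z − (-3−4i)) = z² + 6z + 25.
The resulting polynomial has degree 3 and real coefficients as required.

p(z) = z^3 + 3·z^2 + 7·z -75.


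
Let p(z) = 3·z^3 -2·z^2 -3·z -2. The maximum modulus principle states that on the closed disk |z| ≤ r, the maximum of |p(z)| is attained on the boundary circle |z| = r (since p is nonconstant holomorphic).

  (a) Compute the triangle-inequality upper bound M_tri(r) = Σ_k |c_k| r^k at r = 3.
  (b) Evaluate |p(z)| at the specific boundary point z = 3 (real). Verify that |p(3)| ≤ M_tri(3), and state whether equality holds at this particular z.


Coefficients: c_0 = -2, c_1 = -3, c_2 = -2, c_3 = 3. Radius r = 3.
Part (a). Triangle bound: M_tri(r) = Σ_k |c_k| r^k
  = |-2|·3^0 + |-3|·3^1 + |-2|·3^2 + |3|·3^3
  = 2 + 9 + 18 + 81 = 110.
This bounds M(r) := max_{|z|=r} |p(z)| from above; equality holds iff all terms c_k z^k can be made to align in phase at a single z on |z|=r.
Part (b). At z = 3 (real, on the circle |z| = r):
  p(3) = (-2)·3^0 + (-3)·3^1 + (-2)·3^2 + (3)·3^3 = 52.
  |p(3)| = 52.
Check: |p(3)| = 52 ≤ 110 = M_tri(3). ✓ Equality does not hold at z = 3 (the coefficients have mixed signs, so the terms do not all align in phase there).

M_tri(3) = 110; |p(3)| = 52; equality at z=3: no.


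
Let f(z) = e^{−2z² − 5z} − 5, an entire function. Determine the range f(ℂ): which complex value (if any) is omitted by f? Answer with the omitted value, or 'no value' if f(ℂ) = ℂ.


Little Picard bounds the complement of f(ℂ) to at most one point.
The exponent g(z) = −2z² − 5z is a nonconstant polynomial, hence surjective onto ℂ. So e^{g(z)} takes every value in {e^w : w ∈ ℂ} = ℂ ∖ {0}. Adding -5 shifts the range to ℂ ∖ {-5}. f omits exactly -5.

Omitted value: -5.


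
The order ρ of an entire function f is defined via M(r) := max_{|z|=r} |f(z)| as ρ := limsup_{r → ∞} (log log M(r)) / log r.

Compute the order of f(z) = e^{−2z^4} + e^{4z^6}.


Each summand is entire of order 4 and 6 respectively (as in the single-exponential case). The order of a sum is at most the max of the orders, so ρ ≤ 6. For the lower bound: on |z|=r choose arg z so that 4z^6 is real positive; then |e^{4z^6}| = e^{4r^6} while |e^{-2z^4}| ≤ e^{2r^4} = o(e^{4r^6}). So |f| ≥ e^{4r^6}(1 − o(1)) and ρ ≥ 6. Hence ρ = max(4, 6) = 6.
Therefore ρ = 6.

Order ρ = 6.


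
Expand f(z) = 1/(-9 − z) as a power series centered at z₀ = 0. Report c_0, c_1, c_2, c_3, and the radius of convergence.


Let w = z − z₀, so z = z₀ + w.
Then -9 − z = -9 − (z₀ + w) = (-9 − z₀) − w = -9 − w.
f(z) = 1/(-9 − w) = (1/(-9)) · 1/(1 − w/(-9)) = Σ_{n≥0} w^n / (-9)^(n+1).
So c_n = 1/(-9)^(n+1):
  c_0 = 1/(-9)^1 = -1/9.
  c_1 = 1/(-9)^2 = 1/81.
  c_2 = 1/(-9)^3 = -1/729.
  c_3 = 1/(-9)^4 = 1/6561.
The series is valid for |w/d| < 1, i.e. |z − z₀| < |d|.
Radius of convergence: R = |-9 − z₀| = |-9| = 9 (distance from z₀ to the singularity z = -9).

c_0 = -1/9, c_1 = 1/81, c_2 = -1/729, c_3 = 1/6561; R = 9.


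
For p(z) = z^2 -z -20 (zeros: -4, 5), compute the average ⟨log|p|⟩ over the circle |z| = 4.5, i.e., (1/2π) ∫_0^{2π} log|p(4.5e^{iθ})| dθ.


Zeros: -4, 5; r = 4.5.
Inside |z| < r: -4. Outside (|z| ≥ r): 5.
p(0) = -20, so log|p(0)| = log(20) = 2.9957.
Apply Jensen: I(r) = log|p(0)| + Σ_k log(r/|z_k|), summed over zeros inside |z| < r.
  log(r/|z_k|) for z_k = -4: log(4.5/4) = 0.1178
  Outside zeros (5) contribute nothing to the Jensen sum.
Sum over inside zeros: 0.1178.
I(r) = log|p(0)| + (inside sum) = 2.9957 + 0.1178 = 3.1135.
Note: since some zeros are outside |z| ≤ r, the simplified n·log(r) form does NOT apply — only the inside zeros contribute.

I(r) ≈ 3.1135.


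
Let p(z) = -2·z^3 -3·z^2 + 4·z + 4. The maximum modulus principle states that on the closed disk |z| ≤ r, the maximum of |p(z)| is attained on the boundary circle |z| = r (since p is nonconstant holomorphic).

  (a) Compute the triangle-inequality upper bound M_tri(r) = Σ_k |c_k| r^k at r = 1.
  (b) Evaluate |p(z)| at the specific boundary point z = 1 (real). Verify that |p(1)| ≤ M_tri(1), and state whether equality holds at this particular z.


Coefficients: c_0 = 4, c_1 = 4, c_2 = -3, c_3 = -2. Radius r = 1.
Part (a). Triangle bound: M_tri(r) = Σ_k |c_k| r^k
  = |4|·1^0 + |4|·1^1 + |-3|·1^2 + |-2|·1^3
  = 4 + 4 + 3 + 2 = 13.
This bounds M(r) := max_{|z|=r} |p(z)| from above; equality holds iff all terms c_k z^k can be made to align in phase at a single z on |z|=r.
Part (b). At z = 1 (real, on the circle |z| = r):
  p(1) = (4)·1^0 + (4)·1^1 + (-3)·1^2 + (-2)·1^3 = 3.
  |p(1)| = 3.
Check: |p(1)| = 3 ≤ 13 = M_tri(1). ✓ Equality does not hold at z = 1 (the coefficients have mixed signs, so the terms do not all align in phase there).

M_tri(1) = 13; |p(1)| = 3; equality at z=1: no.


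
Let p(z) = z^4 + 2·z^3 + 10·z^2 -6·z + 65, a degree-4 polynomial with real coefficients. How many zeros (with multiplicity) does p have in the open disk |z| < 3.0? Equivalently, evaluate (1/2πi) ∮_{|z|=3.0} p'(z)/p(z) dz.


The zeros of p are: (1 + 2i), (1 - 2i), (-2 + 3i), (-2 - 3i).
Their magnitudes are: 2.236, 2.236, 3.606, 3.606.
Zeros with |z| < R = 3.0: (1 + 2i), (1 - 2i).
Count = 2.
By the argument principle, (1/2πi) ∮_{|z|=R} p'(z)/p(z) dz equals exactly this count.

Number of zeros inside |z| < 3.0: 2.


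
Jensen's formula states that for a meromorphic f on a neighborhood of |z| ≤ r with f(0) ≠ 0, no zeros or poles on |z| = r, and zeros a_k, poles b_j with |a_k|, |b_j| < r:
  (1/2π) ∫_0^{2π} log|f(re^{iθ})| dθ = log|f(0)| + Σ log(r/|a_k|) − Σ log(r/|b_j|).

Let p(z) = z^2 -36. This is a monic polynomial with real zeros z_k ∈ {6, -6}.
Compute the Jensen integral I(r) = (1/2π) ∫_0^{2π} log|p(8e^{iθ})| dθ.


Zeros: -6, 6; r = 8.
Inside |z| < r: -6, 6. Outside (|z| ≥ r): ∅.
p(0) = -36, so log|p(0)| = log(36) = 3.5835.
Apply Jensen: I(r) = log|p(0)| + Σ_k log(r/|z_k|), summed over zeros inside |z| < r.
  log(r/|z_k|) for z_k = 6: log(8/6) = 0.2877
  log(r/|z_k|) for z_k = -6: log(8/6) = 0.2877
Sum over inside zeros: 0.5754.
I(r) = log|p(0)| + (inside sum) = 3.5835 + 0.5754 = 4.1589.
Closed form (all zeros inside, monic): I(r) = n·log(r) = 2·log(8) = 4.1589. ✓

I(r) ≈ 4.1589.


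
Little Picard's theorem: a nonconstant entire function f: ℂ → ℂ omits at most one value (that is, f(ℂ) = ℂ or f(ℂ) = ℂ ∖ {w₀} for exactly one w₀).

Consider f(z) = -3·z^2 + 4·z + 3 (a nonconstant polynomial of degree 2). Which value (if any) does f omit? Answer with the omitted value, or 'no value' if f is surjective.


Little Picard bounds the complement of f(ℂ) to at most one point.
For every w ∈ ℂ, the equation p(z) − w = 0 is a nonconstant polynomial in z and hence has at least one root by the fundamental theorem of algebra. So p is surjective onto ℂ, omitting no value.

Omitted value: no value.


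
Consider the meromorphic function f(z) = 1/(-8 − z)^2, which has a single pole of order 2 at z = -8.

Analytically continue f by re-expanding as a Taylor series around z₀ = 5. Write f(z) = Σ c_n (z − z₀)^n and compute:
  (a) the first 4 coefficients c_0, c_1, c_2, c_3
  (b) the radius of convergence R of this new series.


Let w = z − z₀, so z = z₀ + w.
Then -8 − z = -8 − (z₀ + w) = (-8 − z₀) − w = -13 − w.
f(z) = 1/(-13 − w)^2 = (1/(-13)^2) · (1 − w/(-13))^{−2}.
By the binomial series (1−u)^{−2} = Σ_{n≥0} C(n+1, 1) u^n for |u|<1, with u = w/(-13):
  c_n = C(n+1, 1) / (-13)^(n+2).
  c_0 = 1/(-13)^2 = 1/169.
  c_1 = 2/(-13)^3 = -2/2197.
  c_2 = 3/(-13)^4 = 3/28561.
  c_3 = 4/(-13)^5 = -4/371293.
The series is valid for |w/d| < 1, i.e. |z − z₀| < |d|.
Radius of convergence: R = |-8 − z₀| = |-13| = 13 (distance from z₀ to the singularity z = -8).

c_0 = 1/169, c_1 = -2/2197, c_2 = 3/28561, c_3 = -4/371293; R = 13.


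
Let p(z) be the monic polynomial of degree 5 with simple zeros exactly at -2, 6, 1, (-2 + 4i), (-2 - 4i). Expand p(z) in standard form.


The polynomial is p(z) = ∏_{α ∈ S} (z − α), where S = {-2, 6, 1, (-2 + 4i), (-2 - 4i)}.
Expanding the product yields: p(z) = z^5 -z^4 -8·z^3 -120·z^2 -112·z + 240.
Note conjugate pairs combine to real quadratics: (z − (-2+4i))(z − (-2−4i)) = z² + 4z + 20.
The resulting polynomial has degree 5 and real coefficients as required.

p(z) = z^5 -z^4 -8·z^3 -120·z^2 -112·z + 240.


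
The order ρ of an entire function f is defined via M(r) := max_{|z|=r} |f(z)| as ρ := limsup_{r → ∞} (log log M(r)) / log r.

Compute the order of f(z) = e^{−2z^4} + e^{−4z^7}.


Each summand is entire of order 4 and 7 respectively (as in the single-exponential case). The order of a sum is at most the max of the orders, so ρ ≤ 7. For the lower bound: on |z|=r choose arg z so that -4z^7 is real positive; then |e^{-4z^7}| = e^{4r^7} while |e^{-2z^4}| ≤ e^{2r^4} = o(e^{4r^7}). So |f| ≥ e^{4r^7}(1 − o(1)) and ρ ≥ 7. Hence ρ = max(4, 7) = 7.
Therefore ρ = 7.

Order ρ = 7.


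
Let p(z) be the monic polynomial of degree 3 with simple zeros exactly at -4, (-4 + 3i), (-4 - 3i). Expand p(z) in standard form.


The polynomial is p(z) = ∏_{α ∈ S} (z − α), where S = {-4, (-4 + 3i), (-4 - 3i)}.
Expanding the product yields: p(z) = z^3 + 12·z^2 + 57·z + 100.
Note conjugate pairs combine to real quadratics: (z − (-4+3i))(z − (-4−3i)) = z² + 8z + 25.
The resulting polynomial has degree 3 and real coefficients as required.

p(z) = z^3 + 12·z^2 + 57·z + 100.


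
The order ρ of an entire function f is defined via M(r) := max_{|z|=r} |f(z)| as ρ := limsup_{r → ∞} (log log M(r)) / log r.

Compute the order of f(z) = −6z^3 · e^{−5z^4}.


M(r) = max_{|z|=r} |-6|·|z|^3·|e^{−5z^4}| = 6·r^3 · e^{5r^4} (the factors attain their maxima compatibly on |z|=r). Then log M(r) = log 6 + 3·log r + 5r^4, dominated by the last term, so log log M(r) ~ 4·log r. The polynomial factor -6z^3 contributes only a log r term and does not affect the order. ρ = 4.
Therefore ρ = 4.

Order ρ = 4.


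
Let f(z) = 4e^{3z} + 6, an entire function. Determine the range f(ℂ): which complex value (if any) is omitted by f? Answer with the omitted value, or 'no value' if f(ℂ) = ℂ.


Little Picard bounds the complement of f(ℂ) to at most one point.
e^{3z} is never zero on ℂ, so 4·e^{3z} takes every value in ℂ ∖ {0}. Adding 6 shifts the range to ℂ ∖ {6}. Thus f omits exactly the value 6.

Omitted value: 6.


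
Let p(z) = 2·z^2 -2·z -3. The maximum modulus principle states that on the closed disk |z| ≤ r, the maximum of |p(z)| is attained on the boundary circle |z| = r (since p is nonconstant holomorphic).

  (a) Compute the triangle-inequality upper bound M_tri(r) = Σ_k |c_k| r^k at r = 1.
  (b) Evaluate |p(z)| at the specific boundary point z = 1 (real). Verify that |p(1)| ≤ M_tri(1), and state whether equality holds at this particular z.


Coefficients: c_0 = -3, c_1 = -2, c_2 = 2. Radius r = 1.
Part (a). Triangle bound: M_tri(r) = Σ_k |c_k| r^k
  = |-3|·1^0 + |-2|·1^1 + |2|·1^2
  = 3 + 2 + 2 = 7.
This bounds M(r) := max_{|z|=r} |p(z)| from above; equality holds iff all terms c_k z^k can be made to align in phase at a single z on |z|=r.
Part (b). At z = 1 (real, on the circle |z| = r):
  p(1) = (-3)·1^0 + (-2)·1^1 + (2)·1^2 = -3.
  |p(1)| = 3.
Check: |p(1)| = 3 ≤ 7 = M_tri(1). ✓ Equality does not hold at z = 1 (the coefficients have mixed signs, so the terms do not all align in phase there).

M_tri(1) = 7; |p(1)| = 3; equality at z=1: no.


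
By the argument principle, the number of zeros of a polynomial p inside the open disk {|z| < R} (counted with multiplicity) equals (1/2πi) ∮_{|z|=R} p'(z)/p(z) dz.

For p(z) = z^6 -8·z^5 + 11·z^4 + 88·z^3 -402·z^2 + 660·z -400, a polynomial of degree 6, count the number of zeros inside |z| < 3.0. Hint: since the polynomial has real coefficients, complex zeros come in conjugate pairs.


The zeros of p are: 2, (2 + 1i), (2 - 1i), -4, (3 + 1i), (3 - 1i).
Their magnitudes are: 2, 2.236, 2.236, 4, 3.162, 3.162.
Zeros with |z| < R = 3.0: 2, (2 + 1i), (2 - 1i).
Count = 3.
By the argument principle, (1/2πi) ∮_{|z|=R} p'(z)/p(z) dz equals exactly this count.

Number of zeros inside |z| < 3.0: 3.


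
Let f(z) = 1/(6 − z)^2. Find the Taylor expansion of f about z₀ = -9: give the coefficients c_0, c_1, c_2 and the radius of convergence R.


Let w = z − z₀, so z = z₀ + w.
Then 6 − z = 6 − (z₀ + w) = (6 − z₀) − w = 15 − w.
f(z) = 1/(15 − w)^2 = (1/(15)^2) · (1 − w/(15))^{−2}.
By the binomial series (1−u)^{−2} = Σ_{n≥0} C(n+1, 1) u^n for |u|<1, with u = w/(15):
  c_n = C(n+1, 1) / (15)^(n+2).
  c_0 = 1/(15)^2 = 1/225.
  c_1 = 2/(15)^3 = 2/3375.
  c_2 = 3/(15)^4 = 1/16875.
The series is valid for |w/d| < 1, i.e. |z − z₀| < |d|.
Radius of convergence: R = |6 − z₀| = |15| = 15 (distance from z₀ to the singularity z = 6).

c_0 = 1/225, c_1 = 2/3375, c_2 = 1/16875; R = 15.


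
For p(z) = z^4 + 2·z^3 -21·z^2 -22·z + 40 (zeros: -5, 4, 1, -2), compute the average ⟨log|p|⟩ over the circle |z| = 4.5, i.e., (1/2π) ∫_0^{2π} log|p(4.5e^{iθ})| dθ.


Zeros: -5, -2, 1, 4; r = 4.5.
Inside |z| < r: -2, 1, 4. Outside (|z| ≥ r): -5.
p(0) = 40, so log|p(0)| = log(40) = 3.6889.
Apply Jensen: I(r) = log|p(0)| + Σ_k log(r/|z_k|), summed over zeros inside |z| < r.
  log(r/|z_k|) for z_k = 4: log(4.5/4) = 0.1178
  log(r/|z_k|) for z_k = 1: log(4.5/1) = 1.5041
  log(r/|z_k|) for z_k = -2: log(4.5/2) = 0.8109
  Outside zeros (-5) contribute nothing to the Jensen sum.
Sum over inside zeros: 2.4328.
I(r) = log|p(0)| + (inside sum) = 3.6889 + 2.4328 = 6.1217.
Note: since some zeros are outside |z| ≤ r, the simplified n·log(r) form does NOT apply — only the inside zeros contribute.

I(r) ≈ 6.1217.


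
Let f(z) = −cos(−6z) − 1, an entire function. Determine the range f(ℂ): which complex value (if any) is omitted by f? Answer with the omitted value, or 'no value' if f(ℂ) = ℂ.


Little Picard bounds the complement of f(ℂ) to at most one point.
cos is entire and surjective onto ℂ: for every w ∈ ℂ, cos(ζ) = w has a solution ζ ∈ ℂ (e.g., via the complex inverse arccos). With ζ = −6z this gives z = ζ/(-6). Then -1·cos(−6z) takes every value in -1·ℂ = ℂ, and adding -1 is a bijection of ℂ. So f is surjective and omits no value. (Note: only on the real line is cos bounded by [−1, 1].)

Omitted value: no value.


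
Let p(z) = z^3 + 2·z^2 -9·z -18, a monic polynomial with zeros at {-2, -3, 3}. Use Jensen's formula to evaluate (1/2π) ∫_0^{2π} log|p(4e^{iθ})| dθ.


Zeros: -3, -2, 3; r = 4.
Inside |z| < r: -3, -2, 3. Outside (|z| ≥ r): ∅.
p(0) = -18, so log|p(0)| = log(18) = 2.8904.
Apply Jensen: I(r) = log|p(0)| + Σ_k log(r/|z_k|), summed over zeros inside |z| < r.
  log(r/|z_k|) for z_k = -2: log(4/2) = 0.6931
  log(r/|z_k|) for z_k = -3: log(4/3) = 0.2877
  log(r/|z_k|) for z_k = 3: log(4/3) = 0.2877
Sum over inside zeros: 1.2685.
I(r) = log|p(0)| + (inside sum) = 2.8904 + 1.2685 = 4.1589.
Closed form (all zeros inside, monic): I(r) = n·log(r) = 3·log(4) = 4.1589. ✓

I(r) ≈ 4.1589.


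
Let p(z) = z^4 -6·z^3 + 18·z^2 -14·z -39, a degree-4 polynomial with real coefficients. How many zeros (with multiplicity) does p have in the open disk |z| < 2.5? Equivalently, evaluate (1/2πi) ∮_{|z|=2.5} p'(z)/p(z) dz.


The zeros of p are: -1, 3, (2 + 3i), (2 - 3i).
Their magnitudes are: 1, 3, 3.606, 3.606.
Zeros with |z| < R = 2.5: -1.
Count = 1.
By the argument principle, (1/2πi) ∮_{|z|=R} p'(z)/p(z) dz equals exactly this count.

Number of zeros inside |z| < 2.5: 1.


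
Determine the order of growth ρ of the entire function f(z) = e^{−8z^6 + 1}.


|e^{−8z^6 + 1}| = e^{Re(-8·z^6) + 1} ≤ e^{8|z|^6 + 1} = e^{8r^6 + 1} on |z| = r, so ρ ≤ 6. Choosing z on |z|=r so that -8·z^6 is real positive (always possible by picking arg z appropriately) gives |f(z)| = e^{8r^6 + 1}, matching the bound. The additive constant 1 does not affect log log M(r) ~ 6·log r. Hence ρ = 6.
Therefore ρ = 6.

Order ρ = 6.


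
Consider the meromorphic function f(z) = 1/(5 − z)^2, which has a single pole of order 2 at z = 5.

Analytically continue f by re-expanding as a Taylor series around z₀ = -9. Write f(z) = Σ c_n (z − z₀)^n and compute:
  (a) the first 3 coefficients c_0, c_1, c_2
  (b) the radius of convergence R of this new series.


Let w = z − z₀, so z = z₀ + w.
Then 5 − z = 5 − (z₀ + w) = (5 − z₀) − w = 14 − w.
f(z) = 1/(14 − w)^2 = (1/(14)^2) · (1 − w/(14))^{−2}.
By the binomial series (1−u)^{−2} = Σ_{n≥0} C(n+1, 1) u^n for |u|<1, with u = w/(14):
  c_n = C(n+1, 1) / (14)^(n+2).
  c_0 = 1/(14)^2 = 1/196.
  c_1 = 2/(14)^3 = 1/1372.
  c_2 = 3/(14)^4 = 3/38416.
The series is valid for |w/d| < 1, i.e. |z − z₀| < |d|.
Radius of convergence: R = |5 − z₀| = |14| = 14 (distance from z₀ to the singularity z = 5).

c_0 = 1/196, c_1 = 1/1372, c_2 = 3/38416; R = 14.


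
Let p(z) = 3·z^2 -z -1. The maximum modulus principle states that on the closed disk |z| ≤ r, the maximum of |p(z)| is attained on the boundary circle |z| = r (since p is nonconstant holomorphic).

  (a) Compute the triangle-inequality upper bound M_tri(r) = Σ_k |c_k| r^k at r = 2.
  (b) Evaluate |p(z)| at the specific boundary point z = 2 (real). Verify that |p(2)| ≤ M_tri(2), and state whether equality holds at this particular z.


Coefficients: c_0 = -1, c_1 = -1, c_2 = 3. Radius r = 2.
Part (a). Triangle bound: M_tri(r) = Σ_k |c_k| r^k
  = |-1|·2^0 + |-1|·2^1 + |3|·2^2
  = 1 + 2 + 12 = 15.
This bounds M(r) := max_{|z|=r} |p(z)| from above; equality holds iff all terms c_k z^k can be made to align in phase at a single z on |z|=r.
Part (b). At z = 2 (real, on the circle |z| = r):
  p(2) = (-1)·2^0 + (-1)·2^1 + (3)·2^2 = 9.
  |p(2)| = 9.
Check: |p(2)| = 9 ≤ 15 = M_tri(2). ✓ Equality does not hold at z = 2 (the coefficients have mixed signs, so the terms do not all align in phase there).

M_tri(2) = 15; |p(2)| = 9; equality at z=2: no.


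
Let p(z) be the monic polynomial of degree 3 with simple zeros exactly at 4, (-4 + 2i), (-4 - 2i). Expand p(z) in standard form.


The polynomial is p(z) = ∏_{α ∈ S} (z − α), where S = {4, (-4 + 2i), (-4 - 2i)}.
Expanding the product yields: p(z) = z^3 + 4·z^2 -12·z -80.
Note conjugate pairs combine to real quadratics: (z − (-4+2i))(z − (-4−2i)) = z² + 8z + 20.
The resulting polynomial has degree 3 and real coefficients as required.

p(z) = z^3 + 4·z^2 -12·z -80.


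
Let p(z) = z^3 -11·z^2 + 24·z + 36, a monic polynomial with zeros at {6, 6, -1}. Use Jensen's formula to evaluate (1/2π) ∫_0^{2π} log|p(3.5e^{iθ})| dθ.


Zeros: -1, 6, 6; r = 3.5.
Inside |z| < r: -1. Outside (|z| ≥ r): 6, 6.
p(0) = 36, so log|p(0)| = log(36) = 3.5835.
Apply Jensen: I(r) = log|p(0)| + Σ_k log(r/|z_k|), summed over zeros inside |z| < r.
  log(r/|z_k|) for z_k = -1: log(3.5/1) = 1.2528
  Outside zeros (6, 6) contribute nothing to the Jensen sum.
Sum over inside zeros: 1.2528.
I(r) = log|p(0)| + (inside sum) = 3.5835 + 1.2528 = 4.8363.
Note: since some zeros are outside |z| ≤ r, the simplified n·log(r) form does NOT apply — only the inside zeros contribute.

I(r) ≈ 4.8363.


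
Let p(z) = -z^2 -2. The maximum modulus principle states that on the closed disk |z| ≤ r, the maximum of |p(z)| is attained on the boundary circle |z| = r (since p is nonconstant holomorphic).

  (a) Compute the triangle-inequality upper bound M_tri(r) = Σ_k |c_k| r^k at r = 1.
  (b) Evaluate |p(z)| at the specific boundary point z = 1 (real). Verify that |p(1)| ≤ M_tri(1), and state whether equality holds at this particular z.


Coefficients: c_0 = -2, c_1 = 0, c_2 = -1. Radius r = 1.
Part (a). Triangle bound: M_tri(r) = Σ_k |c_k| r^k
  = |-2|·1^0 + |0|·1^1 + |-1|·1^2
  = 2 + 0 + 1 = 3.
This bounds M(r) := max_{|z|=r} |p(z)| from above; equality holds iff all terms c_k z^k can be made to align in phase at a single z on |z|=r.
Part (b). At z = 1 (real, on the circle |z| = r):
  p(1) = (-2)·1^0 + (0)·1^1 + (-1)·1^2 = -3.
  |p(1)| = 3.
Since all nonzero coefficients share the same sign, |p(1)| = 3 = M_tri(1); the triangle bound is attained at z = 1, so in fact M(r) = 3.

M_tri(1) = 3; |p(1)| = 3; equality at z=1: yes.


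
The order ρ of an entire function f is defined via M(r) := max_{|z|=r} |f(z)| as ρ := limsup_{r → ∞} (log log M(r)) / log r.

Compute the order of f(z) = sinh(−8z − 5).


sinh(w) is a linear combination of e^{iw} and e^{−iw} (or e^w, e^{−w} in the hyperbolic case), so |sinh(w)| ≤ e^{|w|}. With w = −8z − 5, |w| ≤ 8|z| + 5 = 8r + 5 on |z| = r, giving M(r) ≤ e^{8r + 5}, so ρ ≤ 1. On a suitable ray (z = it for sin/cos; z = t for sinh/cosh, t real → ∞), |sinh(−8z − 5)| grows like e^{8|t|}/2, so ρ ≥ 1. Hence ρ = 1.
Therefore ρ = 1.

Order ρ = 1.


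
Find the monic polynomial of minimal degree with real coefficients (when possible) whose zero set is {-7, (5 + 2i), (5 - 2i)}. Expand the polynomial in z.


The polynomial is p(z) = ∏_{α ∈ S} (z − α), where S = {-7, (5 + 2i), (5 - 2i)}.
Expanding the product yields: p(z) = z^3 -3·z^2 -41·z + 203.
Note conjugate pairs combine to real quadratics: (z − (5+2i))(z − (5−2i)) = z² − 10z + 29.
The resulting polynomial has degree 3 and real coefficients as required.

p(z) = z^3 -3·z^2 -41·z + 203.


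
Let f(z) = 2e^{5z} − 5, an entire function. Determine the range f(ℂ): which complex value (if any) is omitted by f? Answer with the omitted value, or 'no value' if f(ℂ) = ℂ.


Little Picard bounds the complement of f(ℂ) to at most one point.
e^{5z} is never zero on ℂ, so 2·e^{5z} takes every value in ℂ ∖ {0}. Adding -5 shifts the range to ℂ ∖ {-5}. Thus f omits exactly the value -5.

Omitted value: -5.


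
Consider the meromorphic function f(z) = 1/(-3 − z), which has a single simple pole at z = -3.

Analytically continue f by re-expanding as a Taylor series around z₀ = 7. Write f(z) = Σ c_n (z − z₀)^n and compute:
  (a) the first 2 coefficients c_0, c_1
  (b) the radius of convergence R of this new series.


Let w = z − z₀, so z = z₀ + w.
Then -3 − z = -3 − (z₀ + w) = (-3 − z₀) − w = -10 − w.
f(z) = 1/(-10 − w) = (1/(-10)) · 1/(1 − w/(-10)) = Σ_{n≥0} w^n / (-10)^(n+1).
So c_n = 1/(-10)^(n+1):
  c_0 = 1/(-10)^1 = -1/10.
  c_1 = 1/(-10)^2 = 1/100.
The series is valid for |w/d| < 1, i.e. |z − z₀| < |d|.
Radius of convergence: R = |-3 − z₀| = |-10| = 10 (distance from z₀ to the singularity z = -3).

c_0 = -1/10, c_1 = 1/100; R = 10.


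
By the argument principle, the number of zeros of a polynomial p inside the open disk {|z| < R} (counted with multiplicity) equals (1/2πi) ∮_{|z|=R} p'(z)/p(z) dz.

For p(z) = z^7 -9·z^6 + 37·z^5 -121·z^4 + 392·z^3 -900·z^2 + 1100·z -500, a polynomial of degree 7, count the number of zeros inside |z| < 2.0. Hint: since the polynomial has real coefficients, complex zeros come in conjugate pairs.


The zeros of p are: 1, (2 + 1i), (2 - 1i), (3 + 1i), (3 - 1i), (-1 + 3i), (-1 - 3i).
Their magnitudes are: 1, 2.236, 2.236, 3.162, 3.162, 3.162, 3.162.
Zeros with |z| < R = 2.0: 1.
Count = 1.
By the argument principle, (1/2πi) ∮_{|z|=R} p'(z)/p(z) dz equals exactly this count.

Number of zeros inside |z| < 2.0: 1.


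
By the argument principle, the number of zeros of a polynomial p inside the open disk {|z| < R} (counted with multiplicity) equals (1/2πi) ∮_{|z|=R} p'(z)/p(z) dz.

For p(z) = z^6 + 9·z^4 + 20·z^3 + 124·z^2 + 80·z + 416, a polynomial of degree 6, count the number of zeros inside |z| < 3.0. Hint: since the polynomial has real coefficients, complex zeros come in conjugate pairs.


The zeros of p are: (2 + 3i), (2 - 3i), (-2 + 2i), (-2 - 2i), (0 + 2i), (0 - 2i).
Their magnitudes are: 3.606, 3.606, 2.828, 2.828, 2, 2.
Zeros with |z| < R = 3.0: (-2 + 2i), (-2 - 2i), (0 + 2i), (0 - 2i).
Count = 4.
By the argument principle, (1/2πi) ∮_{|z|=R} p'(z)/p(z) dz equals exactly this count.

Number of zeros inside |z| < 3.0: 4.


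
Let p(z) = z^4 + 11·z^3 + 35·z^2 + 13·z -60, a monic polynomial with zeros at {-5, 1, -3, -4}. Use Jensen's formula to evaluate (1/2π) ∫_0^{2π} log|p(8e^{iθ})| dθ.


Zeros: -5, -4, -3, 1; r = 8.
Inside |z| < r: -5, -4, -3, 1. Outside (|z| ≥ r): ∅.
p(0) = -60, so log|p(0)| = log(60) = 4.0943.
Apply Jensen: I(r) = log|p(0)| + Σ_k log(r/|z_k|), summed over zeros inside |z| < r.
  log(r/|z_k|) for z_k = -5: log(8/5) = 0.4700
  log(r/|z_k|) for z_k = 1: log(8/1) = 2.0794
  log(r/|z_k|) for z_k = -3: log(8/3) = 0.9808
  log(r/|z_k|) for z_k = -4: log(8/4) = 0.6931
Sum over inside zeros: 4.2234.
I(r) = log|p(0)| + (inside sum) = 4.0943 + 4.2234 = 8.3178.
Closed form (all zeros inside, monic): I(r) = n·log(r) = 4·log(8) = 8.3178. ✓

I(r) ≈ 8.3178.


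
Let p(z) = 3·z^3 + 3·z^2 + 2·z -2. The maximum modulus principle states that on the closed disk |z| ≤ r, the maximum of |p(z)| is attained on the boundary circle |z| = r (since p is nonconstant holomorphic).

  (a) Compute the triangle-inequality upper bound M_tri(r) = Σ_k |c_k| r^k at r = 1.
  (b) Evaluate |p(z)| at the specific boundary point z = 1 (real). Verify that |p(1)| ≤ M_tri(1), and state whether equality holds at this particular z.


Coefficients: c_0 = -2, c_1 = 2, c_2 = 3, c_3 = 3. Radius r = 1.
Part (a). Triangle bound: M_tri(r) = Σ_k |c_k| r^k
  = |-2|·1^0 + |2|·1^1 + |3|·1^2 + |3|·1^3
  = 2 + 2 + 3 + 3 = 10.
This bounds M(r) := max_{|z|=r} |p(z)| from above; equality holds iff all terms c_k z^k can be made to align in phase at a single z on |z|=r.
Part (b). At z = 1 (real, on the circle |z| = r):
  p(1) = (-2)·1^0 + (2)·1^1 + (3)·1^2 + (3)·1^3 = 6.
  |p(1)| = 6.
Check: |p(1)| = 6 ≤ 10 = M_tri(1). ✓ Equality does not hold at z = 1 (the coefficients have mixed signs, so the terms do not all align in phase there).

M_tri(1) = 10; |p(1)| = 6; equality at z=1: no.


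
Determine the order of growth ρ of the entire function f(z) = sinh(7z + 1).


sinh(w) is a linear combination of e^{iw} and e^{−iw} (or e^w, e^{−w} in the hyperbolic case), so |sinh(w)| ≤ e^{|w|}. With w = 7z + 1, |w| ≤ 7|z| + 1 = 7r + 1 on |z| = r, giving M(r) ≤ e^{7r + 1}, so ρ ≤ 1. On a suitable ray (z = it for sin/cos; z = t for sinh/cosh, t real → ∞), |sinh(7z + 1)| grows like e^{7|t|}/2, so ρ ≥ 1. Hence ρ = 1.
Therefore ρ = 1.

Order ρ = 1.
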